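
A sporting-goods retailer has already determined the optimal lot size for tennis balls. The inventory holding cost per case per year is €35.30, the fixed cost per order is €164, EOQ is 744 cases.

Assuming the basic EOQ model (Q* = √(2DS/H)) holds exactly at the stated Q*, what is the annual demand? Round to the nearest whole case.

EOQ relation: Q² = 2DS/H, so rearrange for the unknown.
D = Q²H / (2S) = 744² × 35.3 / (2 × 164) = 59,572.62

59,573 cases per year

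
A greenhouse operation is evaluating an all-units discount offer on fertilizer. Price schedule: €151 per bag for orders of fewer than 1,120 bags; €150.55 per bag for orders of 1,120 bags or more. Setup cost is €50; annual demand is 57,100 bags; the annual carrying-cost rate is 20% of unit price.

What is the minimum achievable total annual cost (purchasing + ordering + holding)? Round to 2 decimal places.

€8,615,815.71

H₁ = 20%×€151 = €30.2000;  H₂ = 20%×€150.55 = €30.1100
EOQ₁ = √(2×57,100×50/30.2000) = 434.83  (< 1,120, feasible at tier 1)
EOQ₂ = √(2×57,100×50/30.1100) = 435.47  (< 1,120 → use Q = 1,120 at tier-2 price)
TC(tier 1 (EOQ₁), Q≈434.8) = €8,635,231.72
TC(tier 2, Q≈1,120.0) = €8,615,815.71
Minimum at tier 2: €8,615,815.71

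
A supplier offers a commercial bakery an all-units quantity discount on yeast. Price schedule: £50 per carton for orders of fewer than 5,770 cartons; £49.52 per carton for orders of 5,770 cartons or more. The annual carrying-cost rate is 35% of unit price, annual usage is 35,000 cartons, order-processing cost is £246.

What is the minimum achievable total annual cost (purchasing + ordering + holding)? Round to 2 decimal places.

£1,767,359.44

H₁ = 35%×£50 = £17.5000;  H₂ = 35%×£49.52 = £17.3320
EOQ₁ = √(2×35,000×246/17.5000) = 991.97  (< 5,770, feasible at tier 1)
EOQ₂ = √(2×35,000×246/17.3320) = 996.76  (< 5,770 → use Q = 5,770 at tier-2 price)
TC(tier 1 (EOQ₁), Q≈992.0) = £1,767,359.44
TC(tier 2, Q≈5,770.0) = £1,784,695.02
Minimum at tier 1 (EOQ₁): £1,767,359.44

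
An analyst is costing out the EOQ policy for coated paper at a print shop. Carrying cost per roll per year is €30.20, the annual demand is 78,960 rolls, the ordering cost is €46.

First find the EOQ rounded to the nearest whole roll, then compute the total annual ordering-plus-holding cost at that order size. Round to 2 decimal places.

2DS/H = 2·78,960·46/30.2 = 240,540.40
EOQ = √240,540.40 ≈ 490.45 → Q = 490 rolls
Annual ordering cost = (D/Q)·S = (78,960/490) × 46 = €7,412.57
Annual holding cost  = (Q/2)·H = (490/2) × 30.2 = €7,399.00
Total = €7,412.57 + €7,399.00 = €14,811.57

€14,811.57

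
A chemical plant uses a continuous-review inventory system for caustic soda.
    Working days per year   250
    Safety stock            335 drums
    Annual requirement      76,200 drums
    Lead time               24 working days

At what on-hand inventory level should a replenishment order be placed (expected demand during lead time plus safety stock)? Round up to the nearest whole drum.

7,651 drums

Daily demand d = 76,200 / 250 = 304.800 drums/day
Demand during lead time = 304.800 × 24 = 7,315.20
Reorder point = 7,315.20 + 335 = 7,650.20 → round up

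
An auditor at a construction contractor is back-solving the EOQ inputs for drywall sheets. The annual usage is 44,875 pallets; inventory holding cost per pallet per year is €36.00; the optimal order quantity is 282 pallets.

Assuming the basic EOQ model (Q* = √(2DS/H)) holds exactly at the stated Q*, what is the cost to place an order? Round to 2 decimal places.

From Q* = √(2DS/H) ⇒ Q*² = 2DS/H.
S = Q²H / (2D) = 282² × 36 / (2 × 44,875) = 31.8982

€31.90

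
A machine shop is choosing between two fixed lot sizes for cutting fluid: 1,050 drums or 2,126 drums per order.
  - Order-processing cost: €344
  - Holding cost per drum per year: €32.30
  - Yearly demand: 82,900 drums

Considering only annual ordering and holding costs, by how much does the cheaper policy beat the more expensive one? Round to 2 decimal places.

For each Q, cost = (D/Q)·S + (Q/2)·H.
TC(1,050) = (82,900/1,050)×344 + (1,050/2)×32.3 = €44,117.12
TC(2,126) = (82,900/2,126)×344 + (2,126/2)×32.3 = €47,748.63
Lots of 1,050 are cheaper by €3,631.52.

€3,631.52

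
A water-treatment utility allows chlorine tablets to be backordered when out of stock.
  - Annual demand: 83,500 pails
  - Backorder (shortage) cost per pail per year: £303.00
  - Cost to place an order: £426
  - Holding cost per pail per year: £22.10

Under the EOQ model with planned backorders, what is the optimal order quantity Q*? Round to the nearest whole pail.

Q* = √(2DS/H) · √((H + b)/b)
   = √(2 × 83,500 × 426 / 22.1) · √((22.1 + 303) / 303)
   = 1,794.184 × 1.0358 ≈ 1,858.46

1,858 pails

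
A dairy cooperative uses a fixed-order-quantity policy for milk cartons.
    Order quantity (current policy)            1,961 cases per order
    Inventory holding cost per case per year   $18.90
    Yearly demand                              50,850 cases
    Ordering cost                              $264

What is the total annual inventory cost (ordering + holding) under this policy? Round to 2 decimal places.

Ordering: D/Q × S = 50,850/1,961 × $264 = $6,845.69
Holding:  Q/2 × H = 1,961/2 × $18.9 = $18,531.45
Total = $6,845.69 + $18,531.45 = $25,377.14

$25,377.14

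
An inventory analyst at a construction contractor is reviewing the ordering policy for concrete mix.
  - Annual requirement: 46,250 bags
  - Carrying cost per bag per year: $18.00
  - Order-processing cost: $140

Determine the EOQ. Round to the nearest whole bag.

848 bags

2DS/H = 2·46,250·140/18 = 719,444.44
EOQ = √719,444.44 ≈ 848.20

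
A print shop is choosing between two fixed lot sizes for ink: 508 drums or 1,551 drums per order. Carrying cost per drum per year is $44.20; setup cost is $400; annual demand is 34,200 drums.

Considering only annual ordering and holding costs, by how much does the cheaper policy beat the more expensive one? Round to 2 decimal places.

For each Q, cost = (D/Q)·S + (Q/2)·H.
TC(508) = (34,200/508)×400 + (508/2)×44.2 = $38,155.93
TC(1,551) = (34,200/1,551)×400 + (1,551/2)×44.2 = $43,097.22
Lots of 508 are cheaper by $4,941.28.

$4,941.28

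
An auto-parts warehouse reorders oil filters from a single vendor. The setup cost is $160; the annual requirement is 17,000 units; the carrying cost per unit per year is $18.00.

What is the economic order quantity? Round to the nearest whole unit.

Optimal lot size Q* = (2 × 17,000 × $160 / $18)^½ ≈ 549.75

550 units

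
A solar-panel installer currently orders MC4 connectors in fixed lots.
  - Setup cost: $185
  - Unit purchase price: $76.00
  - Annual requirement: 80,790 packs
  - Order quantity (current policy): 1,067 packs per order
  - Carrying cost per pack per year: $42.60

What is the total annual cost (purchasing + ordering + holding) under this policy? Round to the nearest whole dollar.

$6,176,775

Ordering: D/Q × S = 80,790/1,067 × $185 = $14,007.64
Holding:  Q/2 × H = 1,067/2 × $42.6 = $22,727.10
Purchase cost = D·C = 80,790 × 76 = $6,140,040.00
Total = $14,007.64 + $22,727.10 + $6,140,040.00 = $6,176,774.74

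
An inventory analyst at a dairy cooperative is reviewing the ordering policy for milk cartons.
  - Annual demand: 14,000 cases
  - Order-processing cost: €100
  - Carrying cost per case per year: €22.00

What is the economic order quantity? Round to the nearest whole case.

EOQ = √(2DS/H) = √(2 × 14,000 × 100 / 22)
    = √(127,272.73) ≈ 356.75

357 cases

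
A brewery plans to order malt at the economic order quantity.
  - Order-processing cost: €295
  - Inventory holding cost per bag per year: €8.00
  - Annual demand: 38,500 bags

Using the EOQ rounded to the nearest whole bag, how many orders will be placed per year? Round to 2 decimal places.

Q* = √(2·D·S / H) = √(2·38,500·295 / 8) = √2,839,375.0 ≈ 1,685.04 → Q = 1,685
N = D/Q = 38,500/1,685 ≈ 22.849 orders/yr

22.85 orders per year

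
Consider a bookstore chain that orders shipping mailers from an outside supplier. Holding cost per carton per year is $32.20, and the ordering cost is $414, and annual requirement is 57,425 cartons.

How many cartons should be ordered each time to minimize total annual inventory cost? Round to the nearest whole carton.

1,215 cartons

2DS/H = 2·57,425·414/32.2 = 1,476,642.86
EOQ = √1,476,642.86 ≈ 1,215.17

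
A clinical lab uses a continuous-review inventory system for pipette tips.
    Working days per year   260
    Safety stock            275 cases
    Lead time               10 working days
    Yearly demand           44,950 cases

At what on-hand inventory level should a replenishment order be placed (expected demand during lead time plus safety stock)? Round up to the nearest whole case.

Daily demand d = 44,950 / 260 = 172.885 cases/day
Demand during lead time = 172.885 × 10 = 1,728.85
Reorder point = 1,728.85 + 275 = 2,003.85 → round up

2,004 cases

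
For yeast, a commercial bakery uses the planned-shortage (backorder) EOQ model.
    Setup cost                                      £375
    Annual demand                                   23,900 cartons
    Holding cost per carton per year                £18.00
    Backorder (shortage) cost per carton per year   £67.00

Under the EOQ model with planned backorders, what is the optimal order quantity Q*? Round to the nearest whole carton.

Basic EOQ = √(2·23,900·375/18) = 997.914
Backorder adjustment √((H+b)/b) = √((18+67)/67) = 1.1263
Q* = 997.914 × 1.1263 ≈ 1,124.00

1,124 cartons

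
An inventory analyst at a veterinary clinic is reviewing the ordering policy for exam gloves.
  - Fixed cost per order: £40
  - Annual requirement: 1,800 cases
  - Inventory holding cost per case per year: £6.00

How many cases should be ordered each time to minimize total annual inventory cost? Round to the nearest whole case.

Q* = √(2·D·S / H) = √(2·1,800·40 / 6) = √24,000.0 ≈ 154.92

155 cases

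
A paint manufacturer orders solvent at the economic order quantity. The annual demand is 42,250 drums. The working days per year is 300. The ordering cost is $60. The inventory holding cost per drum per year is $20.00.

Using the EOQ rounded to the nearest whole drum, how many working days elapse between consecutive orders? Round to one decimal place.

3.6 days

Optimal lot size Q* = (2 × 42,250 × $60 / $20)^½ ≈ 503.49 → Q = 503 drums
Cycle time = (working days × Q)/D = (300 × 503) / 42,250 = 3.572 days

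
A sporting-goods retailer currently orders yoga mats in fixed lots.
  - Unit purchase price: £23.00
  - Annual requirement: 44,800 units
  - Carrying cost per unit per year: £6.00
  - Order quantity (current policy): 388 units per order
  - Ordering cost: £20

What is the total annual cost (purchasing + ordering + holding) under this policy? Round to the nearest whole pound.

Ordering: D/Q × S = 44,800/388 × £20 = £2,309.28
Holding:  Q/2 × H = 388/2 × £6 = £1,164.00
Purchase cost = D·C = 44,800 × 23 = £1,030,400.00
Total = £2,309.28 + £1,164.00 + £1,030,400.00 = £1,033,873.28

£1,033,873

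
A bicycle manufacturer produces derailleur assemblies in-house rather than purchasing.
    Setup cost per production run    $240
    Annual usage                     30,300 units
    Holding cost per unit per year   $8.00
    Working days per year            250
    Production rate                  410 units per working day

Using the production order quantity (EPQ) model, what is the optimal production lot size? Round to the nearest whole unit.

Daily demand d = 30,300/250 = 121.200; p = 410; 1 − d/p = 0.70439
EPQ = √(2DS / (H(1 − d/p)))
    = √(2 × 30,300 × 240 / (8 × 0.70439)) ≈ 1,606.54

1,607 units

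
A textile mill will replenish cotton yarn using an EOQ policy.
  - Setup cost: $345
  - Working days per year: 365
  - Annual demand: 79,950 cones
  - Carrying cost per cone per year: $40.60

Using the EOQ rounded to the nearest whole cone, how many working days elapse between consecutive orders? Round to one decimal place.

Optimal lot size Q* = (2 × 79,950 × $345 / $40.6)^½ ≈ 1,165.66 → Q = 1,166 cones
T = Q/D × 365 days = 1,166/79,950 × 365 = 5.323 days

5.3 days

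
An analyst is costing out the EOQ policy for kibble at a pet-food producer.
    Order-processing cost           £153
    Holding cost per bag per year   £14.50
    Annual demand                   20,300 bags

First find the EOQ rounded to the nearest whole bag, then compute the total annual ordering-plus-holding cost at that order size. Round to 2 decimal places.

£9,490.58

2DS/H = 2·20,300·153/14.5 = 428,400.00
EOQ = √428,400.00 ≈ 654.52 → Q = 655 bags
Ordering: D/Q × S = 20,300/655 × £153 = £4,741.83
Holding:  Q/2 × H = 655/2 × £14.5 = £4,748.75
Total = £4,741.83 + £4,748.75 = £9,490.58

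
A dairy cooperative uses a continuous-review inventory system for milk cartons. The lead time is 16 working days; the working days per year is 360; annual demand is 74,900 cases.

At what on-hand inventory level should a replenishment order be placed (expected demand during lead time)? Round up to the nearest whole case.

Daily demand d = 74,900 / 360 = 208.056 cases/day
Demand during lead time = 208.056 × 16 = 3,328.89
Reorder point = 3,328.89 → round up

3,329 cases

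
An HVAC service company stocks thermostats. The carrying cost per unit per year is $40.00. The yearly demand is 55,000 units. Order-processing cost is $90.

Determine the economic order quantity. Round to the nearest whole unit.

497 units

Q* = √(2·D·S / H) = √(2·55,000·90 / 40) = √247,500.0 ≈ 497.49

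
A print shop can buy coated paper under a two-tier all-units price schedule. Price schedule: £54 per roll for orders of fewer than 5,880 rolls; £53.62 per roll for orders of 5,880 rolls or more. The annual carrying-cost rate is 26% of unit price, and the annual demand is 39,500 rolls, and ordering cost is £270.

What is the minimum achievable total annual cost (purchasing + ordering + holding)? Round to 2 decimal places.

£2,150,305.29

H₁ = 26%×£54 = £14.0400;  H₂ = 26%×£53.62 = £13.9412
EOQ₁ = √(2×39,500×270/14.0400) = 1,232.57  (< 5,880, feasible at tier 1)
EOQ₂ = √(2×39,500×270/13.9412) = 1,236.93  (< 5,880 → use Q = 5,880 at tier-2 price)
TC(tier 1 (EOQ₁), Q≈1,232.6) = £2,150,305.29
TC(tier 2, Q≈5,880.0) = £2,160,790.90
Minimum at tier 1 (EOQ₁): £2,150,305.29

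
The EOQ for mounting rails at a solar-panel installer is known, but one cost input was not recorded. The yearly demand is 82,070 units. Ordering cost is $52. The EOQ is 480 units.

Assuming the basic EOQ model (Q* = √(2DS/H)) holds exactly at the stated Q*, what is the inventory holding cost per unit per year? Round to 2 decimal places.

EOQ relation: Q² = 2DS/H, so rearrange for the unknown.
H = 2DS / Q² = 2 × 82,070 × 52 / 480² = 37.0455

$37.05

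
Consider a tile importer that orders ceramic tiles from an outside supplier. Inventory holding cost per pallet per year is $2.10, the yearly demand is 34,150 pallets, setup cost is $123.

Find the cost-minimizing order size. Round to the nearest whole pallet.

2,000 pallets

Optimal lot size Q* = (2 × 34,150 × $123 / $2.1)^½ ≈ 2,000.11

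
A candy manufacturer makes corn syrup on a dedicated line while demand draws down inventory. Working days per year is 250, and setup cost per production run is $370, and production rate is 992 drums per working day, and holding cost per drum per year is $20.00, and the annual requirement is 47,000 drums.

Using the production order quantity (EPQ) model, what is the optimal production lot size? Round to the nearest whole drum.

1,465 drums

Daily demand d = 47,000/250 = 188.000; p = 992; 1 − d/p = 0.81048
EPQ = √(2DS / (H(1 − d/p)))
    = √(2 × 47,000 × 370 / (20 × 0.81048)) ≈ 1,464.80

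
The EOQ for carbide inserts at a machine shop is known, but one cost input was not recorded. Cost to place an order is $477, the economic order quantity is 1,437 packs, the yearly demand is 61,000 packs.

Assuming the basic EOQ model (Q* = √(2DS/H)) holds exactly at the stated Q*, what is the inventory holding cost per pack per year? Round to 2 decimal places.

$28.18

EOQ relation: Q² = 2DS/H, so rearrange for the unknown.
H = 2DS / Q² = 2 × 61,000 × 477 / 1,437² = 28.1815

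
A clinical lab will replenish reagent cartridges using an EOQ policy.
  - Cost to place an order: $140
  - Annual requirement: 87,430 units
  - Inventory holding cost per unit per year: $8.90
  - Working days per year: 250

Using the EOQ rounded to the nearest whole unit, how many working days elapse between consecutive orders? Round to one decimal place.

4.7 days

Q* = √(2·D·S / H) = √(2·87,430·140 / 8.9) = √2,750,606.7 ≈ 1,658.50 → Q = 1,658 units
Cycle time = (working days × Q)/D = (250 × 1,658) / 87,430 = 4.741 days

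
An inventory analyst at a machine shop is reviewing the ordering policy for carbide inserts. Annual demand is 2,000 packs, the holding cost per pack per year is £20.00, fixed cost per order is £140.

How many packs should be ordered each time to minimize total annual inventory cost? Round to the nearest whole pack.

EOQ = √(2DS/H) = √(2 × 2,000 × 140 / 20)
    = √(28,000.00) ≈ 167.33

167 packs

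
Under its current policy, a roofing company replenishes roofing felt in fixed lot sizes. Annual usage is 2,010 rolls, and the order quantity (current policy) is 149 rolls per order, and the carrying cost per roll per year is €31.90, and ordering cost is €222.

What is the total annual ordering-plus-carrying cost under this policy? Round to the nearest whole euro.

Ordering: D/Q × S = 2,010/149 × €222 = €2,994.77
Holding:  Q/2 × H = 149/2 × €31.9 = €2,376.55
Total = €2,994.77 + €2,376.55 = €5,371.32

€5,371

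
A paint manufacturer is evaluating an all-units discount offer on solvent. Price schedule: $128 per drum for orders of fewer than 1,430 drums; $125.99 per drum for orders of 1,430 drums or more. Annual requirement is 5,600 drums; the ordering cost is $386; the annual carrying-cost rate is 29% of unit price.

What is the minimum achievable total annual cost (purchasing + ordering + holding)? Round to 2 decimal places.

H₁ = 29%×$128 = $37.1200;  H₂ = 29%×$125.99 = $36.5371
EOQ₁ = √(2×5,600×386/37.1200) = 341.27  (< 1,430, feasible at tier 1)
EOQ₂ = √(2×5,600×386/36.5371) = 343.98  (< 1,430 → use Q = 1,430 at tier-2 price)
TC(tier 1 (EOQ₁), Q≈341.3) = $729,467.96
TC(tier 2, Q≈1,430.0) = $733,179.63
Minimum at tier 1 (EOQ₁): $729,467.96

$729,467.96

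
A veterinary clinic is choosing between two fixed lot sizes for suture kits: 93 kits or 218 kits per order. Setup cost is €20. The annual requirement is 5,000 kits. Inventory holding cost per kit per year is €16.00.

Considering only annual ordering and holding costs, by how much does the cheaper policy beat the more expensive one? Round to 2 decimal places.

€383.45

For each Q, cost = (D/Q)·S + (Q/2)·H.
TC(93) = (5,000/93)×20 + (93/2)×16 = €1,819.27
TC(218) = (5,000/218)×20 + (218/2)×16 = €2,202.72
Cheaper: Q = 93.  Difference = €383.45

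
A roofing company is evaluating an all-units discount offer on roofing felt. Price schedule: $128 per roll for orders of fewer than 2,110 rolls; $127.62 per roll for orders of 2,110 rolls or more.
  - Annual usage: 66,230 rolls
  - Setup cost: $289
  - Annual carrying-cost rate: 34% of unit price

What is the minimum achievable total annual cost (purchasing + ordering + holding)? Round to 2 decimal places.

H₁ = 34%×$128 = $43.5200;  H₂ = 34%×$127.62 = $43.3908
EOQ₁ = √(2×66,230×289/43.5200) = 937.88  (< 2,110, feasible at tier 1)
EOQ₂ = √(2×66,230×289/43.3908) = 939.27  (< 2,110 → use Q = 2,110 at tier-2 price)
TC(tier 1 (EOQ₁), Q≈937.9) = $8,518,256.50
TC(tier 2, Q≈2,110.0) = $8,507,121.21
Minimum at tier 2: $8,507,121.21

$8,507,121.21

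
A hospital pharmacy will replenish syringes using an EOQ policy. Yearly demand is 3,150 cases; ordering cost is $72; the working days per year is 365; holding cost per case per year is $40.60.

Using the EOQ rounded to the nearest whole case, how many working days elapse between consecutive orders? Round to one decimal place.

12.3 days

2DS/H = 2·3,150·72/40.6 = 11,172.41
EOQ = √11,172.41 ≈ 105.70 → Q = 106 cases
T = Q/D × 365 days = 106/3,150 × 365 = 12.283 days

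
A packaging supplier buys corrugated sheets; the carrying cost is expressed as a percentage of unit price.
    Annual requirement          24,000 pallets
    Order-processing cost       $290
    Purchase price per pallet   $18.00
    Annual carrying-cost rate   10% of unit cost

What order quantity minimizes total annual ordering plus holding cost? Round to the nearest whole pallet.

2,781 pallets

Holding cost per pallet per year: H = 10% × $18 = $1.8000
Optimal lot size Q* = (2 × 24,000 × $290 / $1.8)^½ ≈ 2,780.89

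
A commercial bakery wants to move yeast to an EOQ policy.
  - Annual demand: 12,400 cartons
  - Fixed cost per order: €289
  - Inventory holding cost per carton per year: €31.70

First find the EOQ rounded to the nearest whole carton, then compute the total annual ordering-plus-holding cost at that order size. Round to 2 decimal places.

€15,073.17

2DS/H = 2·12,400·289/31.7 = 226,094.64
EOQ = √226,094.64 ≈ 475.49 → Q = 475 cartons
Ordering: D/Q × S = 12,400/475 × €289 = €7,544.42
Holding:  Q/2 × H = 475/2 × €31.7 = €7,528.75
Total = €7,544.42 + €7,528.75 = €15,073.17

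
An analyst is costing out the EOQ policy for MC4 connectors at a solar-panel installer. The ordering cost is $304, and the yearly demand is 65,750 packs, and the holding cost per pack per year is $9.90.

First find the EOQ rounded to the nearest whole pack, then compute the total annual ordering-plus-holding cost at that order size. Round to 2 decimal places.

$19,893.78

EOQ = √(2DS/H) = √(2 × 65,750 × 304 / 9.9)
    = √(4,037,979.80) ≈ 2,009.47 → Q = 2,009 packs
Ordering: D/Q × S = 65,750/2,009 × $304 = $9,949.23
Holding:  Q/2 × H = 2,009/2 × $9.9 = $9,944.55
Total = $9,949.23 + $9,944.55 = $19,893.78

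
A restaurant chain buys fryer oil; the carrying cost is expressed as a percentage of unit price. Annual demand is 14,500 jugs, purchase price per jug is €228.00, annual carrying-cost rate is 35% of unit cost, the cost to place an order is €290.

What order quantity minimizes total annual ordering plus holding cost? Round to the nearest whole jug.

Carrying cost H = €228 × 35% = €79.8000/jug/yr
Optimal lot size Q* = (2 × 14,500 × €290 / €79.8)^½ ≈ 324.64

325 jugs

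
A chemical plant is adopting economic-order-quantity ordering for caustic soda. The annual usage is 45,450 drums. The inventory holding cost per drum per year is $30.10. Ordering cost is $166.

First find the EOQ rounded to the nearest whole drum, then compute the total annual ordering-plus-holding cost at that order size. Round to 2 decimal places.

Optimal lot size Q* = (2 × 45,450 × $166 / $30.1)^½ ≈ 708.03 → Q = 708 drums
Annual ordering cost = (D/Q)·S = (45,450/708) × 166 = $10,656.36
Annual holding cost  = (Q/2)·H = (708/2) × 30.1 = $10,655.40
Total = $10,656.36 + $10,655.40 = $21,311.76

$21,311.76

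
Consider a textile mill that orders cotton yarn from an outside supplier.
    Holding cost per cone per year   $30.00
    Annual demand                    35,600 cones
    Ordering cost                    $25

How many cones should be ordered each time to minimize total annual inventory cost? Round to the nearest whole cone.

EOQ = √(2DS/H) = √(2 × 35,600 × 25 / 30)
    = √(59,333.33) ≈ 243.58

244 cones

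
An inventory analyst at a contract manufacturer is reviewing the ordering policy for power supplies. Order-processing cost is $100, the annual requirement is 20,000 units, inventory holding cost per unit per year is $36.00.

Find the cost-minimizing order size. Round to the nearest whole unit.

EOQ = √(2DS/H) = √(2 × 20,000 × 100 / 36)
    = √(111,111.11) ≈ 333.33

333 units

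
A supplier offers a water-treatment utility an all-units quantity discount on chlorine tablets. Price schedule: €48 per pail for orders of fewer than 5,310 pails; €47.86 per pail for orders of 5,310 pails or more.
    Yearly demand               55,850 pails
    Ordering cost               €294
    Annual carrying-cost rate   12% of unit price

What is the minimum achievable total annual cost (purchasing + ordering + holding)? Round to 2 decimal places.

€2,691,321.46

H₁ = 12%×€48 = €5.7600;  H₂ = 12%×€47.86 = €5.7432
EOQ₁ = √(2×55,850×294/5.7600) = 2,387.75  (< 5,310, feasible at tier 1)
EOQ₂ = √(2×55,850×294/5.7432) = 2,391.24  (< 5,310 → use Q = 5,310 at tier-2 price)
TC(tier 1 (EOQ₁), Q≈2,387.8) = €2,694,553.44
TC(tier 2, Q≈5,310.0) = €2,691,321.46
Minimum at tier 2: €2,691,321.46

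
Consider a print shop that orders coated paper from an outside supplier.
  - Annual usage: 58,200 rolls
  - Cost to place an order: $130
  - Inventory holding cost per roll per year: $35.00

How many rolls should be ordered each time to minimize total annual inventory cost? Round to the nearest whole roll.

Q* = √(2·D·S / H) = √(2·58,200·130 / 35) = √432,342.9 ≈ 657.53

658 rolls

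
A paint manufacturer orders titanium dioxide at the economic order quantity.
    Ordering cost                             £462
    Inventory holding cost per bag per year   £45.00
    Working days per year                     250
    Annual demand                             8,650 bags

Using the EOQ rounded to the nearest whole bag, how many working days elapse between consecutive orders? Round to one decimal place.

12.2 days

Q* = √(2·D·S / H) = √(2·8,650·462 / 45) = √177,613.3 ≈ 421.44 → Q = 421 bags
Cycle time = (working days × Q)/D = (250 × 421) / 8,650 = 12.168 days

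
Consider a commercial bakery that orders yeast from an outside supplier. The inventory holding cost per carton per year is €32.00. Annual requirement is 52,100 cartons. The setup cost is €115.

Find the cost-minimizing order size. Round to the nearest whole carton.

EOQ = √(2DS/H) = √(2 × 52,100 × 115 / 32)
    = √(374,468.75) ≈ 611.94

612 cartons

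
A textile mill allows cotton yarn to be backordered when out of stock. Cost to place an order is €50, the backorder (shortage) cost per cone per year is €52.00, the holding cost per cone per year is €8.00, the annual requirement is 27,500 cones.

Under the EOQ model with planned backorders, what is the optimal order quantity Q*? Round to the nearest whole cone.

Basic EOQ = √(2·27,500·50/8) = 586.302
Backorder adjustment √((H+b)/b) = √((8+52)/52) = 1.0742
Q* = 586.302 × 1.0742 ≈ 629.79

630 cones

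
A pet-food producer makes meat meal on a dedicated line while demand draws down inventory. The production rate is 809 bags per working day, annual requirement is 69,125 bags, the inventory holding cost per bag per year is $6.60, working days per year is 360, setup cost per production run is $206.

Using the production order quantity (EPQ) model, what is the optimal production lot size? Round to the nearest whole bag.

2,379 bags

Daily demand d = 69,125/360 = 192.014; p = 809; 1 − d/p = 0.76265
EPQ = √(2DS / (H(1 − d/p)))
    = √(2 × 69,125 × 206 / (6.6 × 0.76265)) ≈ 2,378.65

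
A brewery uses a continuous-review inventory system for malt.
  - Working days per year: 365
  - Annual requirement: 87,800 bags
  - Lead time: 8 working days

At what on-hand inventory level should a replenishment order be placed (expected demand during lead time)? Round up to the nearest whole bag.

Daily demand d = 87,800 / 365 = 240.548 bags/day
Demand during lead time = 240.548 × 8 = 1,924.38
Reorder point = 1,924.38 → round up

1,925 bags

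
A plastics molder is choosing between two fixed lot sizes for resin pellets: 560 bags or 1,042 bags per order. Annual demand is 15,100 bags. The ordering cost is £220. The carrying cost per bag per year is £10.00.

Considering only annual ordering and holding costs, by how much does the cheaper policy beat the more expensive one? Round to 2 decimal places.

£334.04

TC(Q) = (D/Q)S + (Q/2)H
TC(560) = (15,100/560)×220 + (560/2)×10 = £8,732.14
TC(1,042) = (15,100/1,042)×220 + (1,042/2)×10 = £8,398.10
Lots of 1,042 are cheaper by £334.04.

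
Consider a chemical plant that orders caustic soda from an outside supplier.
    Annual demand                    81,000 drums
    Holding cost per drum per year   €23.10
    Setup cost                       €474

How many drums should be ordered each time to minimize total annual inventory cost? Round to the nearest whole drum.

1,823 drums

EOQ = √(2DS/H) = √(2 × 81,000 × 474 / 23.1)
    = √(3,324,155.84) ≈ 1,823.23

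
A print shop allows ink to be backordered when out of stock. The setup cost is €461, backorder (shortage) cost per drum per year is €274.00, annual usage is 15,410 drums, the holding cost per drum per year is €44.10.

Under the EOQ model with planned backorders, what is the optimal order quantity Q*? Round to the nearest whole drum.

612 drums

Basic EOQ = √(2·15,410·461/44.1) = 567.607
Backorder adjustment √((H+b)/b) = √((44.1+274)/274) = 1.0775
Q* = 567.607 × 1.0775 ≈ 611.58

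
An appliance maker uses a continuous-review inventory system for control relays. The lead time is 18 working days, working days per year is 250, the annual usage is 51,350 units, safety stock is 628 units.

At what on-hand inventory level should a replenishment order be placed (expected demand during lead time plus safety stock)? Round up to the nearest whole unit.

Daily demand d = 51,350 / 250 = 205.400 units/day
Demand during lead time = 205.400 × 18 = 3,697.20
Reorder point = 3,697.20 + 628 = 4,325.20 → round up

4,326 units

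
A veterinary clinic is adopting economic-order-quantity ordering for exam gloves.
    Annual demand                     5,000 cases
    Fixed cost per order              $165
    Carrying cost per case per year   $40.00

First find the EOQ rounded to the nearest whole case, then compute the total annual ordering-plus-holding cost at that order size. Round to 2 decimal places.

$8,124.04

EOQ = √(2DS/H) = √(2 × 5,000 × 165 / 40)
    = √(41,250.00) ≈ 203.10 → Q = 203 cases
Orders/yr = 5,000/203 = 24.631; ordering cost = 24.631 × $165 = $4,064.04
Average inventory = 203/2 = 101.5; holding cost = 101.5 × $40 = $4,060.00
Total = $4,064.04 + $4,060.00 = $8,124.04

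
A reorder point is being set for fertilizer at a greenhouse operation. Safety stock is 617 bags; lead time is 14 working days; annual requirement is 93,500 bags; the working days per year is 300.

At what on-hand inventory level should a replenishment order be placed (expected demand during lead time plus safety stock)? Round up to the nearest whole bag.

Daily demand d = 93,500 / 300 = 311.667 bags/day
Demand during lead time = 311.667 × 14 = 4,363.33
Reorder point = 4,363.33 + 617 = 4,980.33 → round up

4,981 bags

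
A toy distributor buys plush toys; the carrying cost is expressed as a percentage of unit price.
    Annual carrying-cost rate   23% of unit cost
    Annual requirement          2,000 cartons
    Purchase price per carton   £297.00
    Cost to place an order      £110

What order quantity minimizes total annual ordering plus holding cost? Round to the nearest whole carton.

H = i·C = 0.23 × £297 = £68.3100 per carton-year
Optimal lot size Q* = (2 × 2,000 × £110 / £68.31)^½ ≈ 80.26

80 cartons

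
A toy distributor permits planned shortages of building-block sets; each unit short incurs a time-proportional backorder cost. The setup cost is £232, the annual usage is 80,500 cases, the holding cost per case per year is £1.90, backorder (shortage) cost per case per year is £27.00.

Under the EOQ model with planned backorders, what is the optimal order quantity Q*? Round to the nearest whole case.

4,587 cases

Basic EOQ = √(2·80,500·232/1.9) = 4,433.841
Backorder adjustment √((H+b)/b) = √((1.9+27)/27) = 1.0346
Q* = 4,433.841 × 1.0346 ≈ 4,587.19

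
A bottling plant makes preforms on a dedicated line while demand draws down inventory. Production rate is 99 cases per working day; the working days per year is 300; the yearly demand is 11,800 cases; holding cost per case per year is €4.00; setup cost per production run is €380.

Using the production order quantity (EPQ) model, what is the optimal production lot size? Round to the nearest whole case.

Daily demand d = 11,800/300 = 39.333; p = 99; 1 − d/p = 0.60269
EPQ = √(2DS / (H(1 − d/p)))
    = √(2 × 11,800 × 380 / (4 × 0.60269)) ≈ 1,928.72

1,929 cases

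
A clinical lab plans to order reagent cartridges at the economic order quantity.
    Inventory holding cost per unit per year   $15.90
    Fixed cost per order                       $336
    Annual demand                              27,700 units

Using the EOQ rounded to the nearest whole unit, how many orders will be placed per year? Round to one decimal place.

25.6 orders per year

Q* = √(2·D·S / H) = √(2·27,700·336 / 15.9) = √1,170,717.0 ≈ 1,082.00 → Q = 1,082
N = D/Q = 27,700/1,082 ≈ 25.601 orders/yr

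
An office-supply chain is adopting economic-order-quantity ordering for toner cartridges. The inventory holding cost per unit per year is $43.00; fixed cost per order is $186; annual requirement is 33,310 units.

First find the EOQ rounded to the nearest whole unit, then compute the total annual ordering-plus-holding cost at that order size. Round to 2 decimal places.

$23,083.04

Q* = √(2·D·S / H) = √(2·33,310·186 / 43) = √288,170.2 ≈ 536.81 → Q = 537 units
Annual ordering cost = (D/Q)·S = (33,310/537) × 186 = $11,537.54
Annual holding cost  = (Q/2)·H = (537/2) × 43 = $11,545.50
Total = $11,537.54 + $11,545.50 = $23,083.04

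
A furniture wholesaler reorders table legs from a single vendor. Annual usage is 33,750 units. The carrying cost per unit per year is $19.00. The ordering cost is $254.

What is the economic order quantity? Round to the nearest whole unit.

950 units

2DS/H = 2·33,750·254/19 = 902,368.42
EOQ = √902,368.42 ≈ 949.93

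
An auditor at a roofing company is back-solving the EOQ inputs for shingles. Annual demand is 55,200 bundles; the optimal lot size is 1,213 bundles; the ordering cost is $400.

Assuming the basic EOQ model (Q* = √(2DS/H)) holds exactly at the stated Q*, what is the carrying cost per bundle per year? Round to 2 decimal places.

$30.01

From Q* = √(2DS/H) ⇒ Q*² = 2DS/H.
H = 2DS / Q² = 2 × 55,200 × 400 / 1,213² = 30.0129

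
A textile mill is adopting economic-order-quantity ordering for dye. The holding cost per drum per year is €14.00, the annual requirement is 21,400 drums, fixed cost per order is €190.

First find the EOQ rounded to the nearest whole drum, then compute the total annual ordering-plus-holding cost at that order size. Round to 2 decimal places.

Q* = √(2·D·S / H) = √(2·21,400·190 / 14) = √580,857.1 ≈ 762.14 → Q = 762 drums
Orders/yr = 21,400/762 = 28.084; ordering cost = 28.084 × €190 = €5,335.96
Average inventory = 762/2 = 381; holding cost = 381 × €14 = €5,334.00
Total = €5,335.96 + €5,334.00 = €10,669.96

€10,669.96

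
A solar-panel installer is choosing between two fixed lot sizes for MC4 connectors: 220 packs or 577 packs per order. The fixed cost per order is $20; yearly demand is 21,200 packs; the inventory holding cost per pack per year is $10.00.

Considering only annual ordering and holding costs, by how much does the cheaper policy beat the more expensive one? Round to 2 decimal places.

$592.56

Annual cost at Q: ordering D·S/Q plus holding Q·H/2.
TC(220) = (21,200/220)×20 + (220/2)×10 = $3,027.27
TC(577) = (21,200/577)×20 + (577/2)×10 = $3,619.84
Cheaper: Q = 220.  Difference = $592.56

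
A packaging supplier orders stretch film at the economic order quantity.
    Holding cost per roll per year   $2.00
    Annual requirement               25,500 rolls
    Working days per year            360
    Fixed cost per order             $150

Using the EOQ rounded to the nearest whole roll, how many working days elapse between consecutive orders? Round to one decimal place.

Optimal lot size Q* = (2 × 25,500 × $150 / $2)^½ ≈ 1,955.76 → Q = 1,956 rolls
T = Q/D × 360 days = 1,956/25,500 × 360 = 27.614 days

27.6 days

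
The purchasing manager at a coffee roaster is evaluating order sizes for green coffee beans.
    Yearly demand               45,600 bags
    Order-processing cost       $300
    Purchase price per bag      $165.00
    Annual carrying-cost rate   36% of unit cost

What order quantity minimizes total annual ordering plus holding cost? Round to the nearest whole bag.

679 bags

Holding cost per bag per year: H = 36% × $165 = $59.4000
Q* = √(2·D·S / H) = √(2·45,600·300 / 59.4) = √460,606.1 ≈ 678.68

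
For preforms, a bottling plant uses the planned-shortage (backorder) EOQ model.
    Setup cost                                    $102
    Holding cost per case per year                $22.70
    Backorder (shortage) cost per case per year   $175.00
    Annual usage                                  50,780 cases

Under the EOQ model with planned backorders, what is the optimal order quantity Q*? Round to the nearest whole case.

718 cases

Basic EOQ = √(2·50,780·102/22.7) = 675.536
Backorder adjustment √((H+b)/b) = √((22.7+175)/175) = 1.0629
Q* = 675.536 × 1.0629 ≈ 718.01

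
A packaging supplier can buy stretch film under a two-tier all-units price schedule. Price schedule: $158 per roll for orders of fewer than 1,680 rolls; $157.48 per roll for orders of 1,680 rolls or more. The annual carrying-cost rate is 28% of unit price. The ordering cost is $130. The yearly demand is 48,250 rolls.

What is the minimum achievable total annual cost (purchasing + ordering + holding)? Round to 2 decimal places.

$7,639,182.93

H₁ = 28%×$158 = $44.2400;  H₂ = 28%×$157.48 = $44.0944
EOQ₁ = √(2×48,250×130/44.2400) = 532.51  (< 1,680, feasible at tier 1)
EOQ₂ = √(2×48,250×130/44.0944) = 533.39  (< 1,680 → use Q = 1,680 at tier-2 price)
TC(tier 1 (EOQ₁), Q≈532.5) = $7,647,058.24
TC(tier 2, Q≈1,680.0) = $7,639,182.93
Minimum at tier 2: $7,639,182.93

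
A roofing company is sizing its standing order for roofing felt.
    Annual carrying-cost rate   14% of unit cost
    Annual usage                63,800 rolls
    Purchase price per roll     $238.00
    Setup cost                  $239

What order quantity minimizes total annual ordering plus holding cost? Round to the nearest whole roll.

H = i·C = 0.14 × $238 = $33.3200 per roll-year
2DS/H = 2·63,800·239/33.32 = 915,258.10
EOQ = √915,258.10 ≈ 956.69

957 rolls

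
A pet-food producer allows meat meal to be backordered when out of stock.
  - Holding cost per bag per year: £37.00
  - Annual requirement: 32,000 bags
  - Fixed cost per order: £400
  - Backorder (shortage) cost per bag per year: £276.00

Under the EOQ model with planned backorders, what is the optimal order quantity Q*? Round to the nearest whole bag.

Basic EOQ = √(2·32,000·400/37) = 831.800
Backorder adjustment √((H+b)/b) = √((37+276)/276) = 1.0649
Q* = 831.800 × 1.0649 ≈ 885.80

886 bags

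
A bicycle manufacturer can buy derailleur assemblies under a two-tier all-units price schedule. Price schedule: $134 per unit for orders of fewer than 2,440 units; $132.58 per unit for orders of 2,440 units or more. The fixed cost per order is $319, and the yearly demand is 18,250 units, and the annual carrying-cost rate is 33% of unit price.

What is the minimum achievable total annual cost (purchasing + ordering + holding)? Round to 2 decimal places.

H₁ = 33%×$134 = $44.2200;  H₂ = 33%×$132.58 = $43.7514
EOQ₁ = √(2×18,250×319/44.2200) = 513.14  (< 2,440, feasible at tier 1)
EOQ₂ = √(2×18,250×319/43.7514) = 515.88  (< 2,440 → use Q = 2,440 at tier-2 price)
TC(tier 1 (EOQ₁), Q≈513.1) = $2,468,190.87
TC(tier 2, Q≈2,440.0) = $2,475,347.67
Minimum at tier 1 (EOQ₁): $2,468,190.87

$2,468,190.87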